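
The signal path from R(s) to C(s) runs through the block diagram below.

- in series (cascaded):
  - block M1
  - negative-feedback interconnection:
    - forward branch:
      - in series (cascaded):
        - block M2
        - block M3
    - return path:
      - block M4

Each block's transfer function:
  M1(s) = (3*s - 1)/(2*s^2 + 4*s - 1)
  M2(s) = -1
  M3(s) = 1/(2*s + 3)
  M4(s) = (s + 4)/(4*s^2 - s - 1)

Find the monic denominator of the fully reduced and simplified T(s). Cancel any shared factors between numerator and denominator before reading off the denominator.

Reducing step by step:

[1] combine M2, M3 in series = (-1)/(2*s + 3)
[2] reduce the feedback loop with forward (M2*M3) and return M4 = (-4*s^2 + s + 1)/(8*s^3 + 10*s^2 - 6*s - 7)
[3] series reduction of M1, [(M2*M3)/(1+(M2*M3)*M4)] = (-12*s^3 + 7*s^2 + 2*s - 1)/(16*s^5 + 52*s^4 + 20*s^3 - 48*s^2 - 22*s + 7)
Step 3 gives the fully reduced T(s), with no common factor left to cancel. The denominator's leading coefficient is 16, so divide each of its coefficients by 16 to get the monic form.

Answer: s^5 + 13*s^4/4 + 5*s^3/4 - 3*s^2 - 11*s/8 + 7/16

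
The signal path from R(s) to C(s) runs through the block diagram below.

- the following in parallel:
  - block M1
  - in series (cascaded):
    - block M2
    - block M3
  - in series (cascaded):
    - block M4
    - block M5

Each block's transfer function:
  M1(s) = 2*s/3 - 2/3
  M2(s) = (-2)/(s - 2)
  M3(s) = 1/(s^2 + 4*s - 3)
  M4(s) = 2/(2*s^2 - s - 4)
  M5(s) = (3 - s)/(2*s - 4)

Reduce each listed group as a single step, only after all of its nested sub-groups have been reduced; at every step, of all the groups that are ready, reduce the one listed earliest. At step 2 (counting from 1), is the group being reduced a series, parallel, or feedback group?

The answer is series.

Reasoning:
Step 1 - series reduction of M2, M3
Step 2 - multiply M4, M5 (series)
Step 3 - add M1, (M2*M3), (M4*M5) (parallel)
At step 2 the group reduced is series.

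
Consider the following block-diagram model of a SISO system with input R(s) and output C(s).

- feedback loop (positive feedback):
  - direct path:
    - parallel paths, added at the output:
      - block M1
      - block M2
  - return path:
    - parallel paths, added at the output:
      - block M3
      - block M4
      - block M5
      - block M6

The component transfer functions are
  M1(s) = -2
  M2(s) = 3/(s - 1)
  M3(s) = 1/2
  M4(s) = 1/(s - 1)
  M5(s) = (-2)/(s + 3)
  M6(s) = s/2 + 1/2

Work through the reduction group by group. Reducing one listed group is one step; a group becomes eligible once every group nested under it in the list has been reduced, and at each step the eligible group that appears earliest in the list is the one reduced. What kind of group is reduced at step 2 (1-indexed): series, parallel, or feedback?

Answer: parallel

Working:
Step 1: reduce the parallel group M1, M2
Step 2: reduce the parallel group M3, M4, M5, M6
Step 3: close the feedback loop around (M1+M2), (M3+M4+M5+M6)
At step 2 the group reduced is parallel.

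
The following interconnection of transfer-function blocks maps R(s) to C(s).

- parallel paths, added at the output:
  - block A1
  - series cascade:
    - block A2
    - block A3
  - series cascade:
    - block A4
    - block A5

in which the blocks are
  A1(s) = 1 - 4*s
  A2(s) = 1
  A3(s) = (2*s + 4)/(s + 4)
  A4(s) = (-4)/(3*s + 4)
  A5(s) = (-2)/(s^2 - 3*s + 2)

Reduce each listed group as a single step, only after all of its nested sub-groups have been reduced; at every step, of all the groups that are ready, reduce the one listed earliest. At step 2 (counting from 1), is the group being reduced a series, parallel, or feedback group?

1. reduce the series chain A2, A3
2. series reduction of A4, A5
3. combine A1, (A2*A3), (A4*A5) in parallel
Step 2: series.

Therefore the answer is series.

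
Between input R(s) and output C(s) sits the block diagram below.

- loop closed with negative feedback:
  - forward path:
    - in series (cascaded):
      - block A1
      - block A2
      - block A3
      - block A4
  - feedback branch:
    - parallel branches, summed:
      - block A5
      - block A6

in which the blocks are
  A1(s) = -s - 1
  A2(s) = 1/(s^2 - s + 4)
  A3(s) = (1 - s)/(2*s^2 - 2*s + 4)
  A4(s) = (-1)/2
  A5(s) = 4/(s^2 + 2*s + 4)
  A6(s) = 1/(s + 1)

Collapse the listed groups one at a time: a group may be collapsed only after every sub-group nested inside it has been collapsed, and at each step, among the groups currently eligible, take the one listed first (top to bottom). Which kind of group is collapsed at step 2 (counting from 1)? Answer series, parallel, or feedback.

The answer is parallel.

Reasoning:
1. combine A1, A2, A3, A4 in series
2. add A5, A6 (parallel)
3. feedback reduction of (A1*A2*A3*A4), (A5+A6)
Step 2 collapses a parallel group.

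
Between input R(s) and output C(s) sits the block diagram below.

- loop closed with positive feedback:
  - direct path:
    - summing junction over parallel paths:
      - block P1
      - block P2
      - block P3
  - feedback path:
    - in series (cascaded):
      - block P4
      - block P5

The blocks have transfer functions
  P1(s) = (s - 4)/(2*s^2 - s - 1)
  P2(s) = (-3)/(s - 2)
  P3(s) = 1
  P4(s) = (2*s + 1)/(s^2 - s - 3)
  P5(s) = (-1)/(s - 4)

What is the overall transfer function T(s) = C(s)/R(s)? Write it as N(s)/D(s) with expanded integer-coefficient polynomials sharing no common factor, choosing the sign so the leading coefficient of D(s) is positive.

First reduce the diagram to T(s).

Step 1 - reduce the parallel group P1, P2, P3 -> (2*s^3 - 10*s^2 - 2*s + 13)/(2*s^3 - 5*s^2 + s + 2)
Step 2 - multiply P4, P5 (series) -> (-2*s - 1)/(s^3 - 5*s^2 + s + 12)
Step 3 - reduce the feedback loop with forward (P1+P2+P3) and return (P4*P5), giving the overall T(s)

Answer: (2*s^6 - 20*s^5 + 50*s^4 + 37*s^3 - 187*s^2 - 11*s + 156)/(2*s^6 - 15*s^5 + 32*s^4 - 2*s^3 - 83*s^2 + 38*s + 37)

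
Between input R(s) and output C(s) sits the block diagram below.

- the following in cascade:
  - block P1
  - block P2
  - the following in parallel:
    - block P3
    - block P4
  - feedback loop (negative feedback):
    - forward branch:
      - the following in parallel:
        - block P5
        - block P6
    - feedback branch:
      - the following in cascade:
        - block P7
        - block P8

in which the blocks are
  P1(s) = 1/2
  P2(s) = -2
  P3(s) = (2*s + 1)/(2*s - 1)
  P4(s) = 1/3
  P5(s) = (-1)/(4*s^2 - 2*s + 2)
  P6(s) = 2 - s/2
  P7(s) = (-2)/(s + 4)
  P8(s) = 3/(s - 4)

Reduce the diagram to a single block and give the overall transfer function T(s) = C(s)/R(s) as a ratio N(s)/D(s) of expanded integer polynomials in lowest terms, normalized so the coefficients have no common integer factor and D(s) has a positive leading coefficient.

Answer: (8*s^6 - 34*s^5 - 117*s^4 + 537*s^3 - 179*s^2 + 112*s + 48)/(12*s^5 + 24*s^4 - 363*s^3 + 360*s^2 - 243*s + 75)

Working:
(1) combine P3, P4 in parallel = (8*s + 2)/(6*s - 3)
(2) add P5, P6 (parallel) = (-2*s^3 + 9*s^2 - 5*s + 3)/(4*s^2 - 2*s + 2)
(3) combine P7, P8 in series = (-6)/(s^2 - 16)
(4) apply the feedback formula to (P5+P6), (P7*P8) = (-2*s^5 + 9*s^4 + 27*s^3 - 141*s^2 + 80*s - 48)/(4*s^4 + 10*s^3 - 116*s^2 + 62*s - 50)
(5) cascade P1, P2, (P3+P4), [(P5+P6)/(1+(P5+P6)*(P7*P8))]: this yields T(s), and no further normalization is needed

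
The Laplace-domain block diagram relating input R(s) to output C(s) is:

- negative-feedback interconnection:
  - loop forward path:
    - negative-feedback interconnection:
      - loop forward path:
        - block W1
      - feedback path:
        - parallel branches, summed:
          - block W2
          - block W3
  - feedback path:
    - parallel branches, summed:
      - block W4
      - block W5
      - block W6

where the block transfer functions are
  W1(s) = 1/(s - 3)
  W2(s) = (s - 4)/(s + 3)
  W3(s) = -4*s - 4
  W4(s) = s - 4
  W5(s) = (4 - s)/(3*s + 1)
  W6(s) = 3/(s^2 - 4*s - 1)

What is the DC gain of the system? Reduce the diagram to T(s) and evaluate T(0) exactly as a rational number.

Step 1: combine W2, W3 in parallel; result (-4*s^2 - 15*s - 16)/(s + 3)
Step 2: close the feedback loop around W1, (W2+W3); result (-s - 3)/(3*s^2 + 15*s + 25)
Step 3: add W4, W5, W6 (parallel); result (3*s^4 - 24*s^3 + 45*s^2 + 21*s + 3)/(3*s^3 - 11*s^2 - 7*s - 1)
Step 4: close the feedback loop around [W1/(1+W1*(W2+W3))], (W4+W5+W6); result (-3*s^4 + 2*s^3 + 40*s^2 + 22*s + 3)/(6*s^5 + 27*s^4 - 84*s^3 - 539*s^2 - 256*s - 34)
Evaluating the step-4 result (the overall T(s)) at s = 0 gives T(0) = 3/(-34) = -3/34.

Hence the answer: -3/34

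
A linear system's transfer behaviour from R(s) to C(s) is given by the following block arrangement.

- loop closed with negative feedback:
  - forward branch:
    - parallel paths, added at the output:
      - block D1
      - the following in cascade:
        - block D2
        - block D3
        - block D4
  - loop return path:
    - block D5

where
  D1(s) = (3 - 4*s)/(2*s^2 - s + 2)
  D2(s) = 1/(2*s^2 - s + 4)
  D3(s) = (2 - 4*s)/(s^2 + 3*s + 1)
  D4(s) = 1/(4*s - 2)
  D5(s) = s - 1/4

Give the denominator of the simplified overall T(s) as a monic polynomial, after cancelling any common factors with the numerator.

Step 1. reduce the series chain D2, D3, D4, giving (-1)/(2*s^4 + 5*s^3 + 3*s^2 + 11*s + 4)
Step 2. sum the parallel branches D1, (D2*D3*D4), giving (-8*s^5 - 14*s^4 + 3*s^3 - 37*s^2 + 18*s + 10)/(4*s^6 + 8*s^5 + 5*s^4 + 29*s^3 + 3*s^2 + 18*s + 8)
Step 3. collapse the loop ((D1+(D2*D3*D4)) forward, D5 return), giving (32*s^5 + 56*s^4 - 12*s^3 + 148*s^2 - 72*s - 40)/(16*s^6 + 16*s^5 - 46*s^4 + 35*s^3 - 121*s^2 - 94*s - 22)
T(s) is the step-3 result (common factors already cancelled). Leading coefficient of the denominator: 16. Divide through by 16 for the monic polynomial.

Final answer: s^6 + s^5 - 23*s^4/8 + 35*s^3/16 - 121*s^2/16 - 47*s/8 - 11/8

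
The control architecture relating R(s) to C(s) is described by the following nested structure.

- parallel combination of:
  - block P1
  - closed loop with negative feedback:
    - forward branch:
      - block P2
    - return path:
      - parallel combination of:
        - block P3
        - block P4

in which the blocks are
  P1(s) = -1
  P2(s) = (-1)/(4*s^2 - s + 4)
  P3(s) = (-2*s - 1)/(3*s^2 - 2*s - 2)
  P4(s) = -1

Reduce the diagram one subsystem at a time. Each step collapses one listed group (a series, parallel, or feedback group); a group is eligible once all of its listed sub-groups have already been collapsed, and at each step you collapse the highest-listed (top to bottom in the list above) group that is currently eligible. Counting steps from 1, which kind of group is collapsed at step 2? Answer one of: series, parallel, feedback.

Answer: feedback

Working:
Step 1: sum the parallel branches P3, P4
Step 2: collapse the loop (P2 forward, (P3+P4) return)
Step 3: add P1, [P2/(1+P2*(P3+P4))] (parallel)
So the answer for step 2 is feedback.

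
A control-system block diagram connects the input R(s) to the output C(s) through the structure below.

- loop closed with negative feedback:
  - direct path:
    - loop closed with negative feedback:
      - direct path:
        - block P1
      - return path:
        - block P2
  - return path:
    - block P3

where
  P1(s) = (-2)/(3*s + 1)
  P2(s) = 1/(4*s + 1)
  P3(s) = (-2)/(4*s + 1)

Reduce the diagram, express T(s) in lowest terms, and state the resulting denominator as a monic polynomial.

Answer: s^2 + 7*s/12 + 1/4

Working:
(1) reduce the feedback loop with forward P1 and return P2, giving (-8*s - 2)/(12*s^2 + 7*s - 1)
(2) feedback reduction of [P1/(1+P1*P2)], P3, giving (-8*s - 2)/(12*s^2 + 7*s + 3)
No further cancellation is possible in the step-2 result, so that is T(s). Its denominator becomes monic after dividing by the leading coefficient 12.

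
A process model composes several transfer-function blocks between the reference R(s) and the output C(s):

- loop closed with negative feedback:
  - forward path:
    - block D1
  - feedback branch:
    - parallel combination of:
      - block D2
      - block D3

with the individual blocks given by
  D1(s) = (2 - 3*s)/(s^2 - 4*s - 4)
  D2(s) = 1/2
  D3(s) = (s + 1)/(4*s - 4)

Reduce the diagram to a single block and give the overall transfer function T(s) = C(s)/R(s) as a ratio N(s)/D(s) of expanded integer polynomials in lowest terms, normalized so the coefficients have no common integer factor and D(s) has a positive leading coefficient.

Reducing step by step:

1. reduce the parallel group D2, D3 -> (3*s - 1)/(4*s - 4)
2. apply the feedback formula to D1, (D2+D3); the result is T(s) itself (integer coefficients, no common factor, positive leading denominator coefficient)

Answer: (-12*s^2 + 20*s - 8)/(4*s^3 - 29*s^2 + 9*s + 14)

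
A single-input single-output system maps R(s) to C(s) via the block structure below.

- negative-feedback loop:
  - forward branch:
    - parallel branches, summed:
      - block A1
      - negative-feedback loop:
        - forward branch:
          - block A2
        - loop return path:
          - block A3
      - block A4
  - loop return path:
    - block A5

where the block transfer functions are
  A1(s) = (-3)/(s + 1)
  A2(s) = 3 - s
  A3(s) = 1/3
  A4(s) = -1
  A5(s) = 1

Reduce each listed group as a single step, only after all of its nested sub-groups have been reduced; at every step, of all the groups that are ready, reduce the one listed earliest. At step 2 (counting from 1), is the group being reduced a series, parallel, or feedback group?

Step 1 - apply the feedback formula to A2, A3
Step 2 - parallel reduction of A1, [A2/(1+A2*A3)], A4
Step 3 - apply the feedback formula to (A1+[A2/(1+A2*A3)]+A4), A5
The group at step 2 is a parallel group.

Hence the answer: parallel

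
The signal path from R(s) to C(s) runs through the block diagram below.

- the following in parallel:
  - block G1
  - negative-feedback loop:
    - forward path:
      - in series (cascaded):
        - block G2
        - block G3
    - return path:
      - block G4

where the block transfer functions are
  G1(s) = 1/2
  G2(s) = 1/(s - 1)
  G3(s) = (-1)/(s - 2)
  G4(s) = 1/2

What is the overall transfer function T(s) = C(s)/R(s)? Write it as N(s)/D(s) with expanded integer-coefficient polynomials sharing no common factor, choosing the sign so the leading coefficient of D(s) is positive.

(1) series reduction of G2, G3: (-1)/(s^2 - 3*s + 2)
(2) close the feedback loop around (G2*G3), G4: (-2)/(2*s^2 - 6*s + 3)
(3) combine G1, [(G2*G3)/(1+(G2*G3)*G4)] in parallel - this is the overall T(s), already in the required normalized form

Answer: (2*s^2 - 6*s - 1)/(4*s^2 - 12*s + 6)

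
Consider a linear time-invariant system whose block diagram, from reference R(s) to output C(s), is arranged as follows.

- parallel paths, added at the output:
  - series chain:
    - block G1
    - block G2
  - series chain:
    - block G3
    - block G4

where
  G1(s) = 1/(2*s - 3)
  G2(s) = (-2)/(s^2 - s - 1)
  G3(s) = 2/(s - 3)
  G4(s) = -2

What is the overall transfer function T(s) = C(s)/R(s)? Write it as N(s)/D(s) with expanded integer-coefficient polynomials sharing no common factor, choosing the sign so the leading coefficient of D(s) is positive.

1. series reduction of G1, G2: (-2)/(2*s^3 - 5*s^2 + s + 3)
2. combine G3, G4 in series: (-4)/(s - 3)
3. combine (G1*G2), (G3*G4) in parallel; the result is T(s) itself (integer coefficients, no common factor, positive leading denominator coefficient)

Answer: (-8*s^3 + 20*s^2 - 6*s - 6)/(2*s^4 - 11*s^3 + 16*s^2 - 9)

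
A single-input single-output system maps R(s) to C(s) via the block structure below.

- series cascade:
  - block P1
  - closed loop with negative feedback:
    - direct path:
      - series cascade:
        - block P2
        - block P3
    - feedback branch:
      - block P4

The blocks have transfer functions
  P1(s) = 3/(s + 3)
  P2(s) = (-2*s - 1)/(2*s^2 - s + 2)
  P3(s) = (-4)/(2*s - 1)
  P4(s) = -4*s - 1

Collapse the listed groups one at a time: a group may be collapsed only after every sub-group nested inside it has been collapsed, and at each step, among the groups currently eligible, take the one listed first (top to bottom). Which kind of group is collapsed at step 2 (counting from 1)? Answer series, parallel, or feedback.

Step 1. series reduction of P2, P3
Step 2. close the feedback loop around (P2*P3), P4
Step 3. combine P1, [(P2*P3)/(1+(P2*P3)*P4)] in series
Step 2: feedback.

Therefore the answer is feedback.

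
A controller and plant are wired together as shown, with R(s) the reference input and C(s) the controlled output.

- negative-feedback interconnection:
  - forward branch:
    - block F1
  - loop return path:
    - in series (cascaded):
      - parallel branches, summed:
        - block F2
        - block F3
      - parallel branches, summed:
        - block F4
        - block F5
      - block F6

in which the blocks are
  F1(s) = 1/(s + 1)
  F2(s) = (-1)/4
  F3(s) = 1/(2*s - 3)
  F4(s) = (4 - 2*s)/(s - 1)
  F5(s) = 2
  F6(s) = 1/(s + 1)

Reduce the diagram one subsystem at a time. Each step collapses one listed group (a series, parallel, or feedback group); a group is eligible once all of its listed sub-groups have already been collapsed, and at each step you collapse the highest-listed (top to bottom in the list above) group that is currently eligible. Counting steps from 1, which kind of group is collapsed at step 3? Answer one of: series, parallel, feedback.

Step 1 - combine F2, F3 in parallel
Step 2 - reduce the parallel group F4, F5
Step 3 - series reduction of (F2+F3), (F4+F5), F6
Step 4 - apply the feedback formula to F1, ((F2+F3)*(F4+F5)*F6)
At step 3 the group reduced is series.

Therefore the answer is series.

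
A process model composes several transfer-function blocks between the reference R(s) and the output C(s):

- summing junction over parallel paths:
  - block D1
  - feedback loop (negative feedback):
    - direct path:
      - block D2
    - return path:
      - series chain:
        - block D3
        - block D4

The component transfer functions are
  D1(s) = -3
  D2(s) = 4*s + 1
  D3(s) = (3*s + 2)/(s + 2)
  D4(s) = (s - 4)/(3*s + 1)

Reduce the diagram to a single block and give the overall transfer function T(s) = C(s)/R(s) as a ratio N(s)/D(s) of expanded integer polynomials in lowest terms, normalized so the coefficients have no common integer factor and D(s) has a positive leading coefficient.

Step 1. combine D3, D4 in series = (3*s^2 - 10*s - 8)/(3*s^2 + 7*s + 2)
Step 2. apply the feedback formula to D2, (D3*D4) = (12*s^3 + 31*s^2 + 15*s + 2)/(12*s^3 - 34*s^2 - 35*s - 6)
Step 3. parallel reduction of D1, [D2/(1+D2*(D3*D4))]: this yields T(s), and no further normalization is needed

Final answer: (-24*s^3 + 133*s^2 + 120*s + 20)/(12*s^3 - 34*s^2 - 35*s - 6)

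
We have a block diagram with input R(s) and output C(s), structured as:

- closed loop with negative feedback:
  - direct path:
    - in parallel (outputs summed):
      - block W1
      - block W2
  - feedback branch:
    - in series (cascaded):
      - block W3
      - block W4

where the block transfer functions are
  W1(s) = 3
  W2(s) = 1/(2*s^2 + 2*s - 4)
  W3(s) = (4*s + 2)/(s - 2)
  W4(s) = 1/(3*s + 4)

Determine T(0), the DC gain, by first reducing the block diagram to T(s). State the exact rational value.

Step 1: reduce the parallel group W1, W2 -> (6*s^2 + 6*s - 11)/(2*s^2 + 2*s - 4)
Step 2: combine W3, W4 in series -> (4*s + 2)/(3*s^2 - 2*s - 8)
Step 3: close the feedback loop around (W1+W2), (W3*W4) -> (18*s^4 + 6*s^3 - 93*s^2 - 26*s + 88)/(6*s^4 + 26*s^3 + 4*s^2 - 40*s + 10)
That last expression is T(s); at s = 0 only the constant terms survive, so T(0) = 88/10 = 44/5.

Answer: 44/5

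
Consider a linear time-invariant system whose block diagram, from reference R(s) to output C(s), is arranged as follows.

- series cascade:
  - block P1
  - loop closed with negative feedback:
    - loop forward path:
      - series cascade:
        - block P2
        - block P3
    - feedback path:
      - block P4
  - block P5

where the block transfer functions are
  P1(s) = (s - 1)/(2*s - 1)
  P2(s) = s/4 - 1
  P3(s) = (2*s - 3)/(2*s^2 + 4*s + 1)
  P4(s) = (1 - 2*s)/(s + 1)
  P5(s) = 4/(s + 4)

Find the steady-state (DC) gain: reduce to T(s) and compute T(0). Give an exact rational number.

[1] reduce the series chain P2, P3, giving (2*s^2 - 11*s + 12)/(8*s^2 + 16*s + 4)
[2] feedback reduction of (P2*P3), P4, giving (2*s^3 - 9*s^2 + s + 12)/(4*s^3 + 48*s^2 - 15*s + 16)
[3] cascade P1, [(P2*P3)/(1+(P2*P3)*P4)], P5, giving (8*s^4 - 44*s^3 + 40*s^2 + 44*s - 48)/(8*s^5 + 124*s^4 + 290*s^3 - 265*s^2 + 172*s - 64)
Evaluating the step-3 result (the overall T(s)) at s = 0 gives T(0) = -48/(-64) = 3/4.

Answer: 3/4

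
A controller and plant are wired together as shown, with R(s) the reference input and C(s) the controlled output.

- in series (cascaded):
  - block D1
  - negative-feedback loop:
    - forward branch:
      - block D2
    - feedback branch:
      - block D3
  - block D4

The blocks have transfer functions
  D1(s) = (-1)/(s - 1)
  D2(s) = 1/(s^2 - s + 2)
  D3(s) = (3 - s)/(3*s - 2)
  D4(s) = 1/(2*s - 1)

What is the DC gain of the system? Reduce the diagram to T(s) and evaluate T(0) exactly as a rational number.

Step 1. reduce the feedback loop with forward D2 and return D3, giving (3*s - 2)/(3*s^3 - 5*s^2 + 7*s - 1)
Step 2. combine D1, [D2/(1+D2*D3)], D4 in series, giving (2 - 3*s)/(6*s^5 - 19*s^4 + 32*s^3 - 28*s^2 + 10*s - 1)
DC gain: substitute s = 0 into T(s) from step 2: T(0) = 2/(-1) = -2.

Therefore the answer is -2.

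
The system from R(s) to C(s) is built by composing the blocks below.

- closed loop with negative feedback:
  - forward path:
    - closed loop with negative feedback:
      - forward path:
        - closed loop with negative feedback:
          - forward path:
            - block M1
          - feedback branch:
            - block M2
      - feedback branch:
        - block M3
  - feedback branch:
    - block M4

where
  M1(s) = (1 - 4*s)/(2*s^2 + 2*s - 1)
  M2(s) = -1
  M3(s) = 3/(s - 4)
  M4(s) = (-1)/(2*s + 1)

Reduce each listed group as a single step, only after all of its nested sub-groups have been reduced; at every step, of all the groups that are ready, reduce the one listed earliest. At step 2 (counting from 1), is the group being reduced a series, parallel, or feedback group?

The answer is feedback.

Reasoning:
1. close the feedback loop around M1, M2
2. collapse the loop ([M1/(1+M1*M2)] forward, M3 return)
3. apply the feedback formula to [[M1/(1+M1*M2)]/(1+[M1/(1+M1*M2)]*M3)], M4
The group at step 2 is a feedback group.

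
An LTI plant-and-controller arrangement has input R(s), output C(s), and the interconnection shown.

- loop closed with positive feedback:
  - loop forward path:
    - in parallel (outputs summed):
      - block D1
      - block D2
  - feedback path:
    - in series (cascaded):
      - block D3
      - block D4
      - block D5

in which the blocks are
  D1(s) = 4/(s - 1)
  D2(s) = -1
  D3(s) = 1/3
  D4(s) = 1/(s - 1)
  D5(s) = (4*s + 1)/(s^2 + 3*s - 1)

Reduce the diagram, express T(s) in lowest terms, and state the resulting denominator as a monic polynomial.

[1] reduce the parallel group D1, D2 gives (5 - s)/(s - 1)
[2] reduce the series chain D3, D4, D5 gives (4*s + 1)/(3*s^3 + 6*s^2 - 12*s + 3)
[3] reduce the feedback loop with forward (D1+D2) and return (D3*D4*D5) gives (-3*s^4 + 9*s^3 + 42*s^2 - 63*s + 15)/(3*s^4 + 3*s^3 - 14*s^2 - 4*s - 8)
T(s) is the step-3 result (common factors already cancelled). Leading coefficient of the denominator: 3. Divide through by 3 for the monic polynomial.

Therefore the answer is s^4 + s^3 - 14*s^2/3 - 4*s/3 - 8/3.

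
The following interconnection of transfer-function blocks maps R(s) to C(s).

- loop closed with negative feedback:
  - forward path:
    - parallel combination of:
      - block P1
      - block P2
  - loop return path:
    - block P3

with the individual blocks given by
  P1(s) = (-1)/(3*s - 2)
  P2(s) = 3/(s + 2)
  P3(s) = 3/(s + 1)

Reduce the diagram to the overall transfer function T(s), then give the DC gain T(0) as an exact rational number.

Step 1. add P1, P2 (parallel) -> (8*s - 8)/(3*s^2 + 4*s - 4)
Step 2. apply the feedback formula to (P1+P2), P3 -> (8*s^2 - 8)/(3*s^3 + 7*s^2 + 24*s - 28)
The step-2 result is T(s). Setting s = 0: T(0) = -8/(-28) = 2/7.

Answer: 2/7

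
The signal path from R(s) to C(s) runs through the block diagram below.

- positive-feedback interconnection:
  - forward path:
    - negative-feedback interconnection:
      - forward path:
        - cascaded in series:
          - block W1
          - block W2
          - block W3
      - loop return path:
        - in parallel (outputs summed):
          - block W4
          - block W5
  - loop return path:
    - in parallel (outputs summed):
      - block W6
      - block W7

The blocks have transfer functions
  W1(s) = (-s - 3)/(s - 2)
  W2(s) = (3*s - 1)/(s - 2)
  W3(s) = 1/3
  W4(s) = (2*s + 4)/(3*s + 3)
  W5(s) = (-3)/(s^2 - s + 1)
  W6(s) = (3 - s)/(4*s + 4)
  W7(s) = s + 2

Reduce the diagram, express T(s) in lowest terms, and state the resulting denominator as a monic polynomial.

(1) cascade W1, W2, W3 gives (-3*s^2 - 8*s + 3)/(3*s^2 - 12*s + 12)
(2) add W4, W5 (parallel) gives (2*s^3 + 2*s^2 - 11*s - 5)/(3*s^3 + 3)
(3) feedback reduction of (W1*W2*W3), (W4+W5) gives (-9*s^5 - 24*s^4 + 9*s^3 - 9*s^2 - 24*s + 9)/(3*s^5 - 58*s^4 + 59*s^3 + 118*s^2 - 29*s + 21)
(4) parallel reduction of W6, W7 gives (4*s^2 + 11*s + 11)/(4*s + 4)
(5) feedback reduction of [(W1*W2*W3)/(1+(W1*W2*W3)*(W4+W5))], (W6+W7) gives (-36*s^5 - 96*s^4 + 36*s^3 - 36*s^2 - 96*s + 36)/(36*s^6 + 171*s^5 - 64*s^4 + 269*s^3 + 535*s^2 + 148*s - 15)
The result of step 5 is T(s) in lowest terms. Its denominator has leading coefficient 36; dividing the denominator through by 36 makes it monic.

Therefore the answer is s^6 + 19*s^5/4 - 16*s^4/9 + 269*s^3/36 + 535*s^2/36 + 37*s/9 - 5/12.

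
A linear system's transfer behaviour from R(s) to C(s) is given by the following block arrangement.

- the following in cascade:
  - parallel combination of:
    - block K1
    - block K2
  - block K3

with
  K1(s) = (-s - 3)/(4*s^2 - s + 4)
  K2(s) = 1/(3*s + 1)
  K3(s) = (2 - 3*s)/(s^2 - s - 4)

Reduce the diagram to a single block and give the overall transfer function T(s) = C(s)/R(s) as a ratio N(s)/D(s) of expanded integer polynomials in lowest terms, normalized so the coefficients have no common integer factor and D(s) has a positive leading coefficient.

First reduce the diagram to T(s).

1. add K1, K2 (parallel) = (s^2 - 11*s + 1)/(12*s^3 + s^2 + 11*s + 4)
2. multiply (K1+K2), K3 (series), which is the overall transfer function T(s) = C(s)/R(s) in lowest terms

Answer: (-3*s^3 + 35*s^2 - 25*s + 2)/(12*s^5 - 11*s^4 - 38*s^3 - 11*s^2 - 48*s - 16)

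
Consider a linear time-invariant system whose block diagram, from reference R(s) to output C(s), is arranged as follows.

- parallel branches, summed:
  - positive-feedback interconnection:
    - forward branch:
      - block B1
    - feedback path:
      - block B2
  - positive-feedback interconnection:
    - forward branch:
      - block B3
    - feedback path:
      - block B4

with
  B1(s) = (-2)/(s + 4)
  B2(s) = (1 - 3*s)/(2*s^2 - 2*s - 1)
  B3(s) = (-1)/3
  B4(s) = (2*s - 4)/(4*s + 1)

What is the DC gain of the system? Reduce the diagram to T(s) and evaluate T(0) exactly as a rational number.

Step 1: close the feedback loop around B1, B2: (-4*s^2 + 4*s + 2)/(2*s^3 + 6*s^2 - 15*s - 2)
Step 2: reduce the feedback loop with forward B3 and return B4: (-4*s - 1)/(14*s - 1)
Step 3: reduce the parallel group [B1/(1-B1*B2)], [B3/(1-B3*B4)]: (-8*s^4 - 82*s^3 + 114*s^2 + 47*s)/(28*s^4 + 82*s^3 - 216*s^2 - 13*s + 2)
Step 3 gives the overall T(s). Then T(0) = 0/2 = 0.

Hence the answer: 0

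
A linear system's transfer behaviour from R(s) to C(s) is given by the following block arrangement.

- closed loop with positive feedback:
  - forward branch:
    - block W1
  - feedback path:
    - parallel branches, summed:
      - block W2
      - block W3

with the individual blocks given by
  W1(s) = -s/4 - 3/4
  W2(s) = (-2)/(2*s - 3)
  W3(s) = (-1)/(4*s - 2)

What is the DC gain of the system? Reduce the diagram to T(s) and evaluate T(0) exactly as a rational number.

(1) reduce the parallel group W2, W3; result (7 - 10*s)/(8*s^2 - 16*s + 6)
(2) collapse the loop (W1 forward, (W2+W3) return); result (-8*s^3 - 8*s^2 + 42*s - 18)/(22*s^2 - 87*s + 45)
The step-2 result is T(s). Setting s = 0: T(0) = -18/45 = -2/5.

Therefore the answer is -2/5.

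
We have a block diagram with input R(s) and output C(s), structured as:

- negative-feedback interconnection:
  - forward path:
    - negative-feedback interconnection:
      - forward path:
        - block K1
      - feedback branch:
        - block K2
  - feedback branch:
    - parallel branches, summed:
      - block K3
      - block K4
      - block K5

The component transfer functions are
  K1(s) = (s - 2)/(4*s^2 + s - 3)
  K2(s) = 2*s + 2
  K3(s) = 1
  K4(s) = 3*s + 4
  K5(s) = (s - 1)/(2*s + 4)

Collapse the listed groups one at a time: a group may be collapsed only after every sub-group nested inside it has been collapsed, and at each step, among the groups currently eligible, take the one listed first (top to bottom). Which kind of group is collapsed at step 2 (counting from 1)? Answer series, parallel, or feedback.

Step 1 - close the feedback loop around K1, K2
Step 2 - sum the parallel branches K3, K4, K5
Step 3 - close the feedback loop around [K1/(1+K1*K2)], (K3+K4+K5)
The group at step 2 is a parallel group.

Therefore the answer is parallel.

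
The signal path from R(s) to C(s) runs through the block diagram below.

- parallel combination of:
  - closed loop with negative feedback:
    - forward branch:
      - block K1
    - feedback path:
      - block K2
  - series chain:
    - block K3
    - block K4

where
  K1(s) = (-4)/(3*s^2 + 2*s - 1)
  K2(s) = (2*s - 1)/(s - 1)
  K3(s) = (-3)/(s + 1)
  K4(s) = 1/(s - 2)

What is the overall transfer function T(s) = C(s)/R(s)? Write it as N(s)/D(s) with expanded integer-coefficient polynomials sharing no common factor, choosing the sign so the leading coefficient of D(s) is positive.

Step 1: close the feedback loop around K1, K2 gives (4 - 4*s)/(3*s^3 - s^2 - 11*s + 5)
Step 2: cascade K3, K4 gives (-3)/(s^2 - s - 2)
Step 3: parallel reduction of [K1/(1+K1*K2)], (K3*K4), giving the overall T(s)

Therefore the answer is (-13*s^3 + 11*s^2 + 37*s - 23)/(3*s^5 - 4*s^4 - 16*s^3 + 18*s^2 + 17*s - 10).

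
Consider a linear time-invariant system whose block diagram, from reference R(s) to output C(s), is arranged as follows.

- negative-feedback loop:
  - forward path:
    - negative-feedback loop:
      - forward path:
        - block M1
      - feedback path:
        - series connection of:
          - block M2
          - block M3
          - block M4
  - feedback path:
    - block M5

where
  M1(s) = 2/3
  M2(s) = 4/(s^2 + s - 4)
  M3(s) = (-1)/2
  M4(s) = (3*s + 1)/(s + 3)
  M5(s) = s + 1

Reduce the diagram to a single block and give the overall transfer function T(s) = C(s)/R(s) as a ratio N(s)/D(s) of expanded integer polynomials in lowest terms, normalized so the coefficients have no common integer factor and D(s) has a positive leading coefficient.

First reduce the diagram to T(s).

1. multiply M2, M3, M4 (series); result (-6*s - 2)/(s^3 + 4*s^2 - s - 12)
2. collapse the loop (M1 forward, (M2*M3*M4) return); result (2*s^3 + 8*s^2 - 2*s - 24)/(3*s^3 + 12*s^2 - 15*s - 40)
3. close the feedback loop around [M1/(1+M1*(M2*M3*M4))], M5 - this is the overall T(s), already in the required normalized form

Answer: (2*s^3 + 8*s^2 - 2*s - 24)/(2*s^4 + 13*s^3 + 18*s^2 - 41*s - 64)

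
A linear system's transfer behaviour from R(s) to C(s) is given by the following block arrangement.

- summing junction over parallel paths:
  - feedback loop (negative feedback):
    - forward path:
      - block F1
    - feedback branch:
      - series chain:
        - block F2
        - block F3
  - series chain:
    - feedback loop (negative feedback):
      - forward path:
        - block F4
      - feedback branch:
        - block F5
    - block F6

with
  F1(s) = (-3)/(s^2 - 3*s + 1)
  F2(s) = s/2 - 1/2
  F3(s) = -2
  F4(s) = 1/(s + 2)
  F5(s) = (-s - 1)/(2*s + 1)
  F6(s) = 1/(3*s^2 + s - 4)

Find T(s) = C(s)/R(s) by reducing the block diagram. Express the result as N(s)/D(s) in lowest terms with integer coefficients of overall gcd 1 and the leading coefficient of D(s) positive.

Step 1: multiply F2, F3 (series): 1 - s
Step 2: feedback reduction of F1, (F2*F3): (-3)/(s^2 - 2)
Step 3: collapse the loop (F4 forward, F5 return): (2*s + 1)/(2*s^2 + 4*s + 1)
Step 4: series reduction of [F4/(1+F4*F5)], F6: (2*s + 1)/(6*s^4 + 14*s^3 - s^2 - 15*s - 4)
Step 5: reduce the parallel group [F1/(1+F1*(F2*F3))], ([F4/(1+F4*F5)]*F6): this yields T(s), and no further normalization is needed

Hence the answer: (-18*s^4 - 40*s^3 + 4*s^2 + 41*s + 10)/(6*s^6 + 14*s^5 - 13*s^4 - 43*s^3 - 2*s^2 + 30*s + 8)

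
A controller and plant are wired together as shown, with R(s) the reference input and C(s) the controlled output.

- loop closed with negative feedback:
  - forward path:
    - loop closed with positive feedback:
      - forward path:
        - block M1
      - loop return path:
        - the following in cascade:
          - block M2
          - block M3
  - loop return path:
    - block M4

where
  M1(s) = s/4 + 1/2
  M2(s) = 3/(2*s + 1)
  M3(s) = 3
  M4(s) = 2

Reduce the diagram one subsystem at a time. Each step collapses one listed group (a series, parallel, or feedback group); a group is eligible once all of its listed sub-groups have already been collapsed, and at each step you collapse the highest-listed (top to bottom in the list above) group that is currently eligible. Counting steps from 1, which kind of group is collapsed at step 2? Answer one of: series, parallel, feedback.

Step 1. combine M2, M3 in series
Step 2. reduce the feedback loop with forward M1 and return (M2*M3)
Step 3. apply the feedback formula to [M1/(1-M1*(M2*M3))], M4
Step 2 collapses a feedback group.

Hence the answer: feedback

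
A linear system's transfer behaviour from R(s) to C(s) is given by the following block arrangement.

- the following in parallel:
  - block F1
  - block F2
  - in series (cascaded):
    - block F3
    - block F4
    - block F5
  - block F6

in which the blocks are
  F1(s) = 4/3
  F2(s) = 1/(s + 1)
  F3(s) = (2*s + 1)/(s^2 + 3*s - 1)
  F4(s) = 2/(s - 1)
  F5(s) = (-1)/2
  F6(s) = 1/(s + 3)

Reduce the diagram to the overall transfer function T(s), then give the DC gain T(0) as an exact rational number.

Reducing step by step:

[1] multiply F3, F4, F5 (series) -> (-2*s - 1)/(s^3 + 2*s^2 - 4*s + 1)
[2] combine F1, F2, (F3*F4*F5), F6 in parallel -> (4*s^5 + 30*s^4 + 46*s^3 - 63*s^2 - 104*s + 15)/(3*s^5 + 18*s^4 + 21*s^3 - 27*s^2 - 24*s + 9)
Evaluating the step-2 result (the overall T(s)) at s = 0 gives T(0) = 15/9 = 5/3.

Answer: 5/3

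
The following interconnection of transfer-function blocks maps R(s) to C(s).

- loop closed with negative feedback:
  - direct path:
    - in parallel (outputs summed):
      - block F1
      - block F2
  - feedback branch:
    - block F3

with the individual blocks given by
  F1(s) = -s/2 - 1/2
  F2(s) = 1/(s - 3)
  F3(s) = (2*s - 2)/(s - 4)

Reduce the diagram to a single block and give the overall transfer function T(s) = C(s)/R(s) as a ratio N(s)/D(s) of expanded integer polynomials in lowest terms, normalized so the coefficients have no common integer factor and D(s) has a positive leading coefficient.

(1) add F1, F2 (parallel), giving (-s^2 + 2*s + 5)/(2*s - 6)
(2) feedback reduction of (F1+F2), F3; the result is T(s) itself (integer coefficients, no common factor, positive leading denominator coefficient)

Answer: (s^3 - 6*s^2 + 3*s + 20)/(2*s^3 - 8*s^2 + 8*s - 14)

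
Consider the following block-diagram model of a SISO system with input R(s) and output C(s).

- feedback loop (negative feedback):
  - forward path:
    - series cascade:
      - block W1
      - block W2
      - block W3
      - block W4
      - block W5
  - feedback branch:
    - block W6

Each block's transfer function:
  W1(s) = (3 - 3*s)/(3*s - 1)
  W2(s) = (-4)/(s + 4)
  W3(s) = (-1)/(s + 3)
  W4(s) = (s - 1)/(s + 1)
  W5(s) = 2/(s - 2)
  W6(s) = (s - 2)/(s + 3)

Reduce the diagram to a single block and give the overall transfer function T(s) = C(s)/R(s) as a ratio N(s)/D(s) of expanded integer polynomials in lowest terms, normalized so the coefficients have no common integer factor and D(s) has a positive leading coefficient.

Reducing step by step:

Step 1. combine W1, W2, W3, W4, W5 in series -> (-24*s^2 + 48*s - 24)/(3*s^5 + 17*s^4 + 3*s^3 - 81*s^2 - 46*s + 24)
Step 2. feedback reduction of (W1*W2*W3*W4*W5), W6 - this is the overall T(s), already in the required normalized form

Answer: (-24*s^3 - 24*s^2 + 120*s - 72)/(3*s^6 + 26*s^5 + 54*s^4 - 96*s^3 - 193*s^2 - 234*s + 120)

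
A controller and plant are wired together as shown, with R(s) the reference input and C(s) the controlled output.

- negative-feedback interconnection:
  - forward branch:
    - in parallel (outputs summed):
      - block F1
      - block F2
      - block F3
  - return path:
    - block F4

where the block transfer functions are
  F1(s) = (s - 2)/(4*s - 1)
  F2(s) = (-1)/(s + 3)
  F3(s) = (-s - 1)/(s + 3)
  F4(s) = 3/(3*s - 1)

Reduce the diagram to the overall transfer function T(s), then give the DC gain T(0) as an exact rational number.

Reducing step by step:

[1] parallel reduction of F1, F2, F3, giving (-3*s^2 - 6*s - 4)/(4*s^2 + 11*s - 3)
[2] feedback reduction of (F1+F2+F3), F4, giving (-9*s^3 - 15*s^2 - 6*s + 4)/(12*s^3 + 20*s^2 - 38*s - 9)
That last expression is T(s); at s = 0 only the constant terms survive, so T(0) = 4/(-9) = -4/9.

Answer: -4/9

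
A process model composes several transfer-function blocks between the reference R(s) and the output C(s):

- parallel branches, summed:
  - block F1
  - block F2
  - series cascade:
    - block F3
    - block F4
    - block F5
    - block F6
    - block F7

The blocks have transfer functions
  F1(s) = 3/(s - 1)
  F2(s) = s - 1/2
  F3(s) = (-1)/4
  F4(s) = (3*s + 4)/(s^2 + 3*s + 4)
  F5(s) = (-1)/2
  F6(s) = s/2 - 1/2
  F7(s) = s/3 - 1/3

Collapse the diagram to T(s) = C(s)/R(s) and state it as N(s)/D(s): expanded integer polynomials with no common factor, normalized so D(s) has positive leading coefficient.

Step 1: reduce the series chain F3, F4, F5, F6, F7 gives (3*s^3 - 2*s^2 - 5*s + 4)/(48*s^2 + 144*s + 192)
Step 2: combine F1, F2, (F3*F4*F5*F6*F7) in parallel, which is the overall transfer function T(s) = C(s)/R(s) in lowest terms

Answer: (51*s^4 + 67*s^3 + 141*s^2 + 225*s + 668)/(48*s^3 + 96*s^2 + 48*s - 192)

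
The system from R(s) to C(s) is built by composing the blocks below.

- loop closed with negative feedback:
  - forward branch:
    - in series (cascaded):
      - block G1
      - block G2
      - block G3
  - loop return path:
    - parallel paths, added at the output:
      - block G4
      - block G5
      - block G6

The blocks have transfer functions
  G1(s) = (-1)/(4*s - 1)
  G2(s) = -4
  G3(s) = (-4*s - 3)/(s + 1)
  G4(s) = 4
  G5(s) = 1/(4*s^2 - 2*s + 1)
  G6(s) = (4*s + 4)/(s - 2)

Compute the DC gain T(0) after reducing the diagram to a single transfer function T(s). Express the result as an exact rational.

[1] series reduction of G1, G2, G3, giving (-16*s - 12)/(4*s^2 + 3*s - 1)
[2] parallel reduction of G4, G5, G6, giving (32*s^3 - 32*s^2 + 17*s - 6)/(4*s^3 - 10*s^2 + 5*s - 2)
[3] feedback reduction of (G1*G2*G3), (G4+G5+G6), giving (-64*s^4 + 112*s^3 + 40*s^2 - 28*s + 24)/(16*s^5 - 540*s^4 + 114*s^3 + 129*s^2 - 119*s + 74)
Step 3 gives the overall T(s). Then T(0) = 24/74 = 12/37.

Therefore the answer is 12/37.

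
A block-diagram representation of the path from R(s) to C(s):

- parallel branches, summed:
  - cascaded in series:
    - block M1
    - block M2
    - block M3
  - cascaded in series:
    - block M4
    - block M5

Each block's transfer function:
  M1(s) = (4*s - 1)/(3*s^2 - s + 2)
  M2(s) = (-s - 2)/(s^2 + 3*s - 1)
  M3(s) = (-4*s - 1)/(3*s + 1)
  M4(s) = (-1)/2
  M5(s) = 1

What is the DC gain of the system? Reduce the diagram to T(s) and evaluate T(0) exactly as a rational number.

Reducing step by step:

Step 1: combine M1, M2, M3 in series = (16*s^3 + 32*s^2 - s - 2)/(9*s^5 + 27*s^4 - 4*s^3 + 17*s^2 + s - 2)
Step 2: cascade M4, M5 = (-1)/2
Step 3: sum the parallel branches (M1*M2*M3), (M4*M5) = (-9*s^5 - 27*s^4 + 36*s^3 + 47*s^2 - 3*s - 2)/(18*s^5 + 54*s^4 - 8*s^3 + 34*s^2 + 2*s - 4)
That last expression is T(s); at s = 0 only the constant terms survive, so T(0) = -2/(-4) = 1/2.

Answer: 1/2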